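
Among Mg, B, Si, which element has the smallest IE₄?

Si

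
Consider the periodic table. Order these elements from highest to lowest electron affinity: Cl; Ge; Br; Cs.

Cl > Br > Ge > Cs

Atoms with high Z_eff and room in the valence shell (especially the halogens) have the most exothermic electron affinities.
Neither a single period nor a single group — weigh both effects.
Ge > Cs: both effects reinforce here, so Ge is clearly the higher of the two.
Br > Ge: Br lies to the right of Ge in period 4, so the across-period effect alone puts Br higher.
Cl > Br: Cl sits above Br in group 17, so the down-group effect alone puts Cl higher.
For reference (kJ/mol): Cl 349, Ge 119, Br 325, Cs 46.
So from highest to lowest: Cl > Br > Ge > Cs.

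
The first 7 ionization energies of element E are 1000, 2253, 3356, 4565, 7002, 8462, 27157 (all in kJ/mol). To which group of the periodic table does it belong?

Look for the largest jump between consecutive ionization energies: IE7/IE6 ≈ 3.2, far larger than any earlier ratio.
That jump marks the point where a core electron is being removed. So the atom has 6 valence electrons.
A main-group element with 6 valence electrons is in group 16.

Group 16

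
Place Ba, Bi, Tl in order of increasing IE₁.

Removing the outermost electron gets harder across a period and easier down a group.
All lie in period 6, so first ionization energy increases left to right.
So from lowest to highest: Ba < Tl < Bi.

Ba < Tl < Bi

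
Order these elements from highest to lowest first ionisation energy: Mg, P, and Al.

Mg is in period 3, group 2; Al is in period 3, group 13; P is in period 3, group 15.
Removing the outermost electron gets harder across a period and easier down a group.
All lie in period 3; the across-period trend (first ionization energy increases left to right) applies, with the exception below.
Note the exception: Mg has a higher first ionization energy than Al, contrary to the simple trend — Al's single 3p electron is easier to remove than one from Mg's filled 3s².
For reference (kJ/mol): Mg 738, Al 578, P 1012.
So from highest to lowest: P > Mg > Al.

P > Mg > Al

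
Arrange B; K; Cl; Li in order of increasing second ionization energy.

Cl, B, K, Li

Consider each +1 ion: B⁺ still has 2 valence electrons; K⁺ is the bare [Ar] core; Cl⁺ still has 6 valence electrons; Li⁺ is the bare [He] core.
Core electrons are held far more tightly than valence electrons, so K and Li top the IE_2 order.
Valence configurations: B⁺ [He]2s², Cl⁺ [Ne]3s²3p⁴.
The numbers (kJ/mol): B 2427, K 3052, Cl 2298, Li 7298.
Overall IE_2 order: Cl < B < K < Li.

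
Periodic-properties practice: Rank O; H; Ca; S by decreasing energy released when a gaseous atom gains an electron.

H is in period 1, group 1; O is in period 2, group 16; S is in period 3, group 16; Ca is in period 4, group 2.
EA tends to increase across a period and decrease down a group, though the pattern is less regular than for IE or radius.
Here both period and group differ, so the two effects have to be weighed against each other.
H > Ca: the two effects oppose for this pair; the down-group effect wins (73 vs 2 kJ/mol).
O > H: period and group pull opposite ways; the across-period shift dominates (141 vs 73 kJ/mol).
S > O: this pair runs against the simple trend — see the exception note.
Note the exception: S has a higher electron affinity than O, contrary to the simple trend — the compact 2p subshell of O repels the added electron more than S's larger 3p does.
Tabulated electron affinity (kJ/mol): H 73, O 141, S 200, Ca 2.
So from highest to lowest: S > O > H > Ca.

S > O > H > Ca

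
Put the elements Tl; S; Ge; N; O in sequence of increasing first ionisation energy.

Tl, Ge, S, O, N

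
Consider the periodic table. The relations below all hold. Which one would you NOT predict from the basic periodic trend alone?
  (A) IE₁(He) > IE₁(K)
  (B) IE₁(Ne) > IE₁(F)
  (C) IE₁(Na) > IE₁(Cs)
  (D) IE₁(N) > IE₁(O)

The general trend: first ionisation energy increases across a period and decreases down a group.
(A) He (period 1, group 18) vs K (period 4, group 1): the stated order agrees with the simple trend.
(B) Ne (period 2, group 18) vs F (period 2, group 17): the stated order agrees with the simple trend.
(C) Na (period 3, group 1) vs Cs (period 6, group 1): the stated order agrees with the simple trend.
(D) N (period 2, group 15) vs O (period 2, group 16): the stated order contradicts the simple trend.
The exception is (D): pairing an electron in O's 2p⁴ costs repulsion energy, so O ionizes more easily than half-filled N (2p³).

(D)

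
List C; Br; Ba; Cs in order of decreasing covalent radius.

Cs > Ba > Br > C

C is in period 2, group 14; Br is in period 4, group 17; Cs is in period 6, group 1; Ba is in period 6, group 2.
Moving right in a period, electrons are added to the same shell under a stronger nuclear pull, so atoms get smaller; moving down, a new shell is opened and atoms get larger.
These span different periods and groups, so the two trends combine.
Br > C: the two effects oppose for this pair; the down-group effect wins (114 vs 75 pm).
Ba > Br: relative to Br, both the across-period and down-group shifts push Ba's atomic radius up.
Cs > Ba: both are in period 6; the period trend gives Cs the larger value.
For reference (pm): C 75, Br 114, Cs 232, Ba 196.
So from largest to smallest: Cs > Ba > Br > C.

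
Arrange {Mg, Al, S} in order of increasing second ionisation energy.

Mg, Al, S

After 1 electron has been removed, what remains? Mg⁺ still has 1 valence electron; Al⁺ still has 2 valence electrons; S⁺ still has 5 valence electrons.
All are still removing valence electrons, so compare the +1 ions as you would atoms: IE_2 generally rises across a period (higher Z_eff) and falls down a group (larger shell), subject to the usual subshell exceptions.
Valence configurations: Mg⁺ [Ne]3s¹, Al⁺ [Ne]3s², S⁺ [Ne]3s²3p³.
Approximate IE_2 values (kJ/mol): Mg 1451, Al 1817, S 2252.
Overall IE_2 order: Mg < Al < S.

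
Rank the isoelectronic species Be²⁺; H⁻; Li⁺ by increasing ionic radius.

Be²⁺ < Li⁺ < H⁻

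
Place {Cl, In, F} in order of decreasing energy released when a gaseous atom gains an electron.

F is in period 2, group 17; Cl is in period 3, group 17; In is in period 5, group 13.
Adding an electron releases more energy for atoms nearer the top right (short of the noble gases).
Neither a single period nor a single group — weigh both effects.
F > In: both effects reinforce here, so F is clearly the higher of the two.
Cl > F: this pair runs against the simple trend — see the exception note.
Note the exception: Cl has a higher electron affinity than F, contrary to the simple trend — F's small 2p subshell makes the incoming electron feel strong e⁻–e⁻ repulsion, so Cl actually releases more energy on gaining an electron.
Approximate values (kJ/mol): F 328, Cl 349, In 29.
So from highest to lowest: Cl > F > In.

Cl, F, In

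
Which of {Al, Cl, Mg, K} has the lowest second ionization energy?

Mg

The second ionization energy removes an electron from the +1 ion. For each element: Al⁺ still has 2 valence electrons; Cl⁺ still has 6 valence electrons; Mg⁺ still has 1 valence electron; K⁺ is the bare [Ar] core.
Breaking into a closed-shell core is much more expensive than removing a leftover valence electron — K has the largest IE_2 here.
Valence configurations: Al⁺ [Ne]3s², Cl⁺ [Ne]3s²3p⁴, Mg⁺ [Ne]3s¹.
Approximate IE_2 values (kJ/mol): Al 1817, Cl 2298, Mg 1451, K 3052.
Hence IE_2: Mg < Al < Cl < K.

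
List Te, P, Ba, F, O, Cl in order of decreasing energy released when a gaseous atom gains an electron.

O is in period 2, group 16; F is in period 2, group 17; P is in period 3, group 15; Cl is in period 3, group 17; Te is in period 5, group 16; Ba is in period 6, group 2.
Atoms with high Z_eff and room in the valence shell (especially the halogens) have the most exothermic electron affinities.
Neither a single period nor a single group — weigh both effects.
P > Ba: relative to Ba, both the across-period and down-group shifts push P's electron affinity up.
O > P: both effects reinforce here, so O is clearly the higher of the two.
Te > O: this pair runs against the simple trend — see the exception note.
F > Te: both effects reinforce here, so F is clearly the higher of the two.
Cl > F: this pair runs against the simple trend — see the exception note.
Note the exception: Te has a higher electron affinity than O, contrary to the simple trend — O's compact 2p subshell gives strong electron–electron repulsion on the added electron.
Note the exception: Cl has a higher electron affinity than F, contrary to the simple trend — F's small 2p subshell makes the incoming electron feel strong e⁻–e⁻ repulsion, so Cl actually releases more energy on gaining an electron.
For reference (kJ/mol): O 141, F 328, P 72, Cl 349, Te 190, Ba 14.
So from highest to lowest: Cl > F > Te > O > P > Ba.

Cl, F, Te, O, P, Ba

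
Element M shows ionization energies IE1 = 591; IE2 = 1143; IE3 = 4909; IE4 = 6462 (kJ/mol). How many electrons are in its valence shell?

2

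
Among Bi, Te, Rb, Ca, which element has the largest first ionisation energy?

Removing the outermost electron gets harder across a period and easier down a group.
Neither a single period nor a single group — weigh both effects.
Ca > Rb: relative to Rb, both the across-period and down-group shifts push Ca's first ionization energy up.
Bi > Ca: the two effects oppose for this pair; the across-period effect wins (703 vs 590 kJ/mol).
Te > Bi: relative to Bi, both the across-period and down-group shifts push Te's first ionization energy up.
Tabulated first ionization energy (kJ/mol): Ca 590, Rb 403, Te 869, Bi 703.
The largest first ionisation energy among these belongs to Te.

Te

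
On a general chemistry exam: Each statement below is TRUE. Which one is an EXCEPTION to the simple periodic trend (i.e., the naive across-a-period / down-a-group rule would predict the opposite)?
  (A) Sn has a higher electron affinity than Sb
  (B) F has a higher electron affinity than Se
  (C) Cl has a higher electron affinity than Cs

(A)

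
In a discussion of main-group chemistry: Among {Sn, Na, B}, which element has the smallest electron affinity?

B

B is in period 2, group 13; Na is in period 3, group 1; Sn is in period 5, group 14.
Electron affinity generally becomes more exothermic across a period toward the halogens and less exothermic down a group.
These span different periods and groups, so the two trends combine.
Na > B: this pair runs against the simple trend — see the exception note.
Sn > Na: period and group pull opposite ways; the across-period shift dominates (107 vs 53 kJ/mol).
Note the exception: Na has a higher electron affinity than B, contrary to the simple trend — B's ns²np¹ configuration gives only a small electron affinity — the sparsely filled np subshell binds an added electron weakly.
Tabulated electron affinity (kJ/mol): B 27, Na 53, Sn 107.
The smallest electron affinity among these belongs to B.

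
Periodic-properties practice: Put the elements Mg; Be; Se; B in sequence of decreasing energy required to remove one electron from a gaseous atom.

Se > Be > B > Mg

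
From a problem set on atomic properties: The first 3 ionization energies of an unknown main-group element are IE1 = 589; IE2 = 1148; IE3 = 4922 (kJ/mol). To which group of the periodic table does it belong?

Group 2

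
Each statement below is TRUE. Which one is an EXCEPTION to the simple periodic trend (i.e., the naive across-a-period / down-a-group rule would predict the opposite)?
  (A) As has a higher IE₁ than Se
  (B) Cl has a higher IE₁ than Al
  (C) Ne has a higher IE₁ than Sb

(A)

The general trend: IE₁ increases across a period and decreases down a group.
(A) As (period 4, group 15) vs Se (period 4, group 16): the stated order contradicts the simple trend.
(B) Cl (period 3, group 17) vs Al (period 3, group 13): the stated order agrees with the simple trend.
(C) Ne (period 2, group 18) vs Sb (period 5, group 15): the stated order agrees with the simple trend.
The exception is (A): Se (4p⁴) ionizes more easily than half-filled As (4p³).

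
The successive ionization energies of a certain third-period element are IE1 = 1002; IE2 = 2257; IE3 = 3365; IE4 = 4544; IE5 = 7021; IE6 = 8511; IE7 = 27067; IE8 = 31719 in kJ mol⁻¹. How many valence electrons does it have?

6

Look for the largest jump between consecutive ionization energies: IE7/IE6 ≈ 3.2, far larger than any earlier ratio.
That jump marks the point where a core electron is being removed. So the atom has 6 valence electrons.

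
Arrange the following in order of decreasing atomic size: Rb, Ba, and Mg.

Rb > Ba > Mg

Mg is in period 3, group 2; Rb is in period 5, group 1; Ba is in period 6, group 2.
Atomic radius shrinks across a period as nuclear charge pulls the same shell inward, and grows down a group as new shells are added.
Here both period and group differ, so the two effects have to be weighed against each other.
Ba > Mg: they share group 2; the group trend gives Ba the larger value.
Rb > Ba: the two effects oppose for this pair; the across-period effect wins (210 vs 196 pm).
For reference (pm): Mg 139, Rb 210, Ba 196.
So from largest to smallest: Rb > Ba > Mg.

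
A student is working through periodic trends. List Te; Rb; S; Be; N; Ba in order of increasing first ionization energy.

Rb, Ba, Te, Be, S, N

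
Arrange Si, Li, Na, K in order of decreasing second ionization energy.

IE_2 is the cost of taking one more electron from the +1 cation: Si⁺ still has 3 valence electrons; Li⁺ is the bare [He] core; Na⁺ is the bare [Ne] core; K⁺ is the bare [Ar] core.
Core electrons are held far more tightly than valence electrons, so K, Na and Li top the IE_2 order.
The numbers (kJ/mol): Si 1577, Li 7298, Na 4562, K 3052.
So the second ionization energies run Si < K < Na < Li.

Li, Na, K, Si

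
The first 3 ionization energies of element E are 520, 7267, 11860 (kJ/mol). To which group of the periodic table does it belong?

Group 1

Look for the largest jump between consecutive ionization energies: IE2/IE1 ≈ 14.0, far larger than any earlier ratio.
That jump marks the point where a core electron is being removed. So the atom has 1 valence electron.
A main-group element with 1 valence electron is in group 1.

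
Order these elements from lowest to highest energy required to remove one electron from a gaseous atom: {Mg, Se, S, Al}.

Al, Mg, Se, S

Mg is in period 3, group 2; Al is in period 3, group 13; S is in period 3, group 16; Se is in period 4, group 16.
First ionization energy rises across a period (greater Z_eff holds electrons more tightly) and falls down a group (valence electrons are farther from the nucleus).
Here both period and group differ, so the two effects have to be weighed against each other.
Mg > Al: this pair runs against the simple trend — see the exception note.
Se > Mg: the two effects oppose for this pair; the across-period effect wins (941 vs 738 kJ/mol).
S > Se: they share group 16; the group trend gives S the larger value.
Note the exception: Mg has a higher first ionization energy than Al, contrary to the simple trend — Al's single 3p electron is easier to remove than one from Mg's filled 3s².
Tabulated first ionization energy (kJ/mol): Mg 738, Al 578, S 1000, Se 941.
So from lowest to highest: Al < Mg < Se < S.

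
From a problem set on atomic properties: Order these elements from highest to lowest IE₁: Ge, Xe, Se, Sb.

Xe, Se, Sb, Ge

Ge is in period 4, group 14; Se is in period 4, group 16; Sb is in period 5, group 15; Xe is in period 5, group 18.
Across a period the outer electron is held more tightly (higher IE₁); down a group it sits in a higher shell, more shielded, and comes off more easily.
These span different periods and groups, so the two trends combine.
Sb > Ge: the two effects oppose for this pair; the across-period effect wins (831 vs 762 kJ/mol).
Se > Sb: both effects reinforce here, so Se is clearly the higher of the two.
Xe > Se: the two effects oppose for this pair; the across-period effect wins (1170 vs 941 kJ/mol).
For reference (kJ/mol): Ge 762, Se 941, Sb 831, Xe 1170.
So from highest to lowest: Xe > Se > Sb > Ge.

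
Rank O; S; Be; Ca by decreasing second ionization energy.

O > S > Be > Ca

IE_2 is the cost of taking one more electron from the +1 cation: O⁺ still has 5 valence electrons; S⁺ still has 5 valence electrons; Be⁺ still has 1 valence electron; Ca⁺ still has 1 valence electron.
All are still removing valence electrons, so compare the +1 ions as you would atoms: IE_2 generally rises across a period (higher Z_eff) and falls down a group (larger shell), subject to the usual subshell exceptions.
Valence configurations: O⁺ [He]2s²2p³, S⁺ [Ne]3s²3p³, Be⁺ [He]2s¹, Ca⁺ [Ar]4s¹.
Approximate IE_2 values (kJ/mol): O 3388, S 2252, Be 1757, Ca 1145.
Putting it together, IE_2: Ca < Be < S < O.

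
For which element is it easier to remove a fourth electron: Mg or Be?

Mg

IE_4 is the cost of taking one more electron from the +3 cation: Mg³⁺ is already 1 electron into the core; Be³⁺ is already 1 electron into the core.
All of these are removing an electron from a noble-gas core or deeper; the smaller core (lower principal quantum number) is held far more tightly, and within a period the higher nuclear charge binds the same core more tightly.
Approximate IE_4 values (kJ/mol): Mg 10543, Be 21007.
Overall IE_4 order: Mg < Be.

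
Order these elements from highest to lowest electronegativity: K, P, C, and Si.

Smaller atoms with higher effective nuclear charge are more electronegative.
Neither a single period nor a single group — weigh both effects.
Si > K: relative to K, both the across-period and down-group shifts push Si's electronegativity up.
P > Si: both are in period 3; the period trend gives P the larger value.
C > P: period and group pull opposite ways; the down-group shift dominates (2.55 vs 2.19).
Approximate values (Pauling): C 2.55, Si 1.90, P 2.19, K 0.82.
So from highest to lowest: C > P > Si > K.

C > P > Si > K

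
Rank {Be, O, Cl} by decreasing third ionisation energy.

Be > O > Cl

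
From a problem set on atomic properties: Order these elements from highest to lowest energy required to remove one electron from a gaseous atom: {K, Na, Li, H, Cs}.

H > Li > Na > K > Cs

H is in period 1, group 1; Li is in period 2, group 1; Na is in period 3, group 1; K is in period 4, group 1; Cs is in period 6, group 1.
Removing the outermost electron gets harder across a period and easier down a group.
All are in group 1, so first ionization energy increases up the group.
So from highest to lowest: H > Li > Na > K > Cs.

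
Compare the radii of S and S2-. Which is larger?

S2-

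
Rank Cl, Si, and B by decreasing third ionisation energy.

Cl > B > Si

Consider each +2 ion: Cl²⁺ still has 5 valence electrons; Si²⁺ still has 2 valence electrons; B²⁺ still has 1 valence electron.
All are still removing valence electrons, so compare the +2 ions as you would atoms: IE_3 generally rises across a period (higher Z_eff) and falls down a group (larger shell), subject to the usual subshell exceptions.
Valence configurations: Cl²⁺ [Ne]3s²3p³, Si²⁺ [Ne]3s², B²⁺ [He]2s¹.
Approximate IE_3 values (kJ/mol): Cl 3822, Si 3232, B 3660.
So the third ionization energies run Si < B < Cl.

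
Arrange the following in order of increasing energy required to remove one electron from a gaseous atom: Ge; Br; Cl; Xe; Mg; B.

Mg < Ge < B < Br < Xe < Cl

B is in period 2, group 13; Mg is in period 3, group 2; Cl is in period 3, group 17; Ge is in period 4, group 14; Br is in period 4, group 17; Xe is in period 5, group 18.
Across a period the outer electron is held more tightly (higher IE₁); down a group it sits in a higher shell, more shielded, and comes off more easily.
Here both period and group differ, so the two effects have to be weighed against each other.
Ge > Mg: the two effects oppose for this pair; the across-period effect wins (762 vs 738 kJ/mol).
B > Ge: the two effects oppose for this pair; the down-group effect wins (801 vs 762 kJ/mol).
Br > B: period and group pull opposite ways; the across-period shift dominates (1140 vs 801 kJ/mol).
Xe > Br: the two effects oppose for this pair; the across-period effect wins (1170 vs 1140 kJ/mol).
Cl > Xe: the two effects oppose for this pair; the down-group effect wins (1251 vs 1170 kJ/mol).
For reference (kJ/mol): B 801, Mg 738, Cl 1251, Ge 762, Br 1140, Xe 1170.
So from lowest to highest: Mg < Ge < B < Br < Xe < Cl.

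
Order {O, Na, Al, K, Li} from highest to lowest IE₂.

Li, Na, O, K, Al

After 1 electron has been removed, what remains? O⁺ still has 5 valence electrons; Na⁺ is the bare [Ne] core; Al⁺ still has 2 valence electrons; K⁺ is the bare [Ar] core; Li⁺ is the bare [He] core.
Usually core removal costs more than valence removal, but here the competition is close: a tightly held n=2 valence electron can cost more to remove than an n=3 core electron, so the actual values have to decide it.
Valence configurations: O⁺ [He]2s²2p³, Al⁺ [Ne]3s².
Approximate IE_2 values (kJ/mol): O 3388, Na 4562, Al 1817, K 3052, Li 7298.
So the second ionization energies run Al < K < O < Na < Li.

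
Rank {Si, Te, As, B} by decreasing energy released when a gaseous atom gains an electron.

Atoms with high Z_eff and room in the valence shell (especially the halogens) have the most exothermic electron affinities.
A diagonal step moves right (one effect) and down (the opposite effect) at once.
As > B: period and group pull opposite ways; the across-period shift dominates (78 vs 27 kJ/mol).
Si > As: the two effects oppose for this pair; the down-group effect wins (134 vs 78 kJ/mol).
Te > Si: the two effects oppose for this pair; the across-period effect wins (190 vs 134 kJ/mol).
For reference (kJ/mol): B 27, Si 134, As 78, Te 190.
So from highest to lowest: Te > Si > As > B.

Te, Si, As, B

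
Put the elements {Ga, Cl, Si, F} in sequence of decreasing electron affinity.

F is in period 2, group 17; Si is in period 3, group 14; Cl is in period 3, group 17; Ga is in period 4, group 13.
Atoms with high Z_eff and room in the valence shell (especially the halogens) have the most exothermic electron affinities.
These span different periods and groups, so the two trends combine.
Si > Ga: both effects reinforce here, so Si is clearly the higher of the two.
F > Si: relative to Si, both the across-period and down-group shifts push F's electron affinity up.
Cl > F: this pair runs against the simple trend — see the exception note.
Note the exception: Cl has a higher electron affinity than F, contrary to the simple trend — F's small 2p subshell makes the incoming electron feel strong e⁻–e⁻ repulsion, so Cl actually releases more energy on gaining an electron.
For reference (kJ/mol): F 328, Si 134, Cl 349, Ga 29.
So from highest to lowest: Cl > F > Si > Ga.

Cl, F, Si, Ga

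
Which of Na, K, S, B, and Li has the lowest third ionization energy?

S

After 2 electrons have been removed, what remains? Na²⁺ is already 1 electron into the core; K²⁺ is already 1 electron into the core; S²⁺ still has 4 valence electrons; B²⁺ still has 1 valence electron; Li²⁺ is already 1 electron into the core.
Breaking into a closed-shell core is much more expensive than removing a leftover valence electron — K, Na and Li have the largest IE_3 here.
Valence configurations: S²⁺ [Ne]3s²3p², B²⁺ [He]2s¹.
Approximate IE_3 values (kJ/mol): Na 6910, K 4420, S 3357, B 3660, Li 11815.
Putting it together, IE_3: S < B < K < Na < Li.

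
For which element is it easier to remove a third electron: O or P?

P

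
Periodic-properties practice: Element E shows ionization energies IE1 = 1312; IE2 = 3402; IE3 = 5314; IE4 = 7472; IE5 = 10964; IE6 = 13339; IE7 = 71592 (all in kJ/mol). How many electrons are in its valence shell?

Look for the largest jump between consecutive ionization energies: IE7/IE6 ≈ 5.4, far larger than any earlier ratio.
That jump marks the point where a core electron is being removed. So the atom has 6 valence electrons.

6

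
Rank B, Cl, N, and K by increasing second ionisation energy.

The second ionization energy removes an electron from the +1 ion. For each element: B⁺ still has 2 valence electrons; Cl⁺ still has 6 valence electrons; N⁺ still has 4 valence electrons; K⁺ is the bare [Ar] core.
Breaking into a closed-shell core is much more expensive than removing a leftover valence electron — K has the largest IE_2 here.
Valence configurations: B⁺ [He]2s², Cl⁺ [Ne]3s²3p⁴, N⁺ [He]2s²2p².
Approximate IE_2 values (kJ/mol): B 2427, Cl 2298, N 2856, K 3052.
So the second ionization energies run Cl < B < N < K.

Cl < B < N < K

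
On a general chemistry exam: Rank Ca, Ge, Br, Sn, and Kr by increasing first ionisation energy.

Ca < Sn < Ge < Br < Kr

IE₁ increases left→right with effective nuclear charge and decreases top→bottom as the valence shell moves farther out.
Here both period and group differ, so the two effects have to be weighed against each other.
Sn > Ca: the two effects oppose for this pair; the across-period effect wins (709 vs 590 kJ/mol).
Ge > Sn: Ge sits above Sn in group 14, so the down-group effect alone puts Ge higher.
Br > Ge: both are in period 4; the period trend gives Br the larger value.
Kr > Br: both are in period 4; the period trend gives Kr the larger value.
Approximate values (kJ/mol): Ca 590, Ge 762, Br 1140, Kr 1351, Sn 709.
So from lowest to highest: Ca < Sn < Ge < Br < Kr.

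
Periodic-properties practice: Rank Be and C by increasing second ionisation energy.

Be < C

IE_2 is the cost of taking one more electron from the +1 cation: Be⁺ still has 1 valence electron; C⁺ still has 3 valence electrons.
All are still removing valence electrons, so compare the +1 ions as you would atoms: IE_2 generally rises across a period (higher Z_eff) and falls down a group (larger shell), subject to the usual subshell exceptions.
Valence configurations: Be⁺ [He]2s¹, C⁺ [He]2s²2p¹.
The numbers (kJ/mol): Be 1757, C 2353.
Hence IE_2: Be < C.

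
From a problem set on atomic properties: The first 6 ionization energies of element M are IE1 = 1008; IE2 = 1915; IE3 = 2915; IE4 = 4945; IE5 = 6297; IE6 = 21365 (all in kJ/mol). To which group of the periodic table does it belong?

Group 15

Look for the largest jump between consecutive ionization energies: IE6/IE5 ≈ 3.4, far larger than any earlier ratio.
That jump marks the point where a core electron is being removed. So the atom has 5 valence electrons.
A main-group element with 5 valence electrons is in group 15.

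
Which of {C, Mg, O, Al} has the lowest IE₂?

Consider each +1 ion: C⁺ still has 3 valence electrons; Mg⁺ still has 1 valence electron; O⁺ still has 5 valence electrons; Al⁺ still has 2 valence electrons.
All are still removing valence electrons, so compare the +1 ions as you would atoms: IE_2 generally rises across a period (higher Z_eff) and falls down a group (larger shell), subject to the usual subshell exceptions.
Valence configurations: C⁺ [He]2s²2p¹, Mg⁺ [Ne]3s¹, O⁺ [He]2s²2p³, Al⁺ [Ne]3s².
Tabulated IE_2 (kJ/mol): C 2353, Mg 1451, O 3388, Al 1817.
Putting it together, IE_2: Mg < Al < C < O.

Mg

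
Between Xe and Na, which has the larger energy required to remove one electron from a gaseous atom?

Xe

Na is in period 3, group 1; Xe is in period 5, group 18.
IE₁ increases left→right with effective nuclear charge and decreases top→bottom as the valence shell moves farther out.
Neither a single period nor a single group — weigh both effects.
Xe > Na: period and group pull opposite ways; the across-period shift dominates (1170 vs 496 kJ/mol).
For reference (kJ/mol): Na 496, Xe 1170.
So Xe has the larger energy required to remove one electron from a gaseous atom (Xe > Na).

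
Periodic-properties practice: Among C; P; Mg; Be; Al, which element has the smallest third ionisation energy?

Consider each +2 ion: C²⁺ still has 2 valence electrons; P²⁺ still has 3 valence electrons; Mg²⁺ is the bare [Ne] core; Be²⁺ is the bare [He] core; Al²⁺ still has 1 valence electron.
Core electrons are held far more tightly than valence electrons, so Mg and Be top the IE_3 order.
Valence configurations: C²⁺ [He]2s², P²⁺ [Ne]3s²3p¹, Al²⁺ [Ne]3s¹.
Approximate IE_3 values (kJ/mol): C 4620, P 2914, Mg 7733, Be 14849, Al 2745.
Putting it together, IE_3: Al < P < C < Mg < Be.

Al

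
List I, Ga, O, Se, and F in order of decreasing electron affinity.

O is in period 2, group 16; F is in period 2, group 17; Ga is in period 4, group 13; Se is in period 4, group 16; I is in period 5, group 17.
Adding an electron releases more energy for atoms nearer the top right (short of the noble gases).
Here both period and group differ, so the two effects have to be weighed against each other.
O > Ga: relative to Ga, both the across-period and down-group shifts push O's electron affinity up.
Se > O: this pair runs against the simple trend — see the exception note.
I > Se: period and group pull opposite ways; the across-period shift dominates (295 vs 195 kJ/mol).
F > I: they share group 17; the group trend gives F the larger value.
Note the exception: Se has a higher electron affinity than O, contrary to the simple trend — O's compact 2p subshell gives strong electron–electron repulsion on the added electron.
Approximate values (kJ/mol): O 141, F 328, Ga 29, Se 195, I 295.
So from highest to lowest: F > I > Se > O > Ga.

F > I > Se > O > Ga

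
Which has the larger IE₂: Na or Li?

IE_2 is the cost of taking one more electron from the +1 cation: Na⁺ is the bare [Ne] core; Li⁺ is the bare [He] core.
All of these are removing an electron from a noble-gas core or deeper; the smaller core (lower principal quantum number) is held far more tightly, and within a period the higher nuclear charge binds the same core more tightly.
Approximate IE_2 values (kJ/mol): Na 4562, Li 7298.
Overall IE_2 order: Na < Li.

Li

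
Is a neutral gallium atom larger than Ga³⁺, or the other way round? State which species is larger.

Ga

Forming Ga³⁺ removes 3 electrons from Ga. Fewer electrons for the same nuclear charge means less shielding and a higher Z_eff on the remaining electrons, and for main-group metals the entire outer shell is lost.
A cation is smaller than its parent atom: Ga³⁺ < Ga.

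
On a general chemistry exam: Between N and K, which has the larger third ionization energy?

N

The third ionization energy removes an electron from the +2 ion. For each element: N²⁺ still has 3 valence electrons; K²⁺ is already 1 electron into the core.
Usually core removal costs more than valence removal, but here the competition is close: a tightly held n=2 valence electron can cost more to remove than an n=3 core electron, so the actual values have to decide it.
Tabulated IE_3 (kJ/mol): N 4578, K 4420.
So the third ionization energies run K < N.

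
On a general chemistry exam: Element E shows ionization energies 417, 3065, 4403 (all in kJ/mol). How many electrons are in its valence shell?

1

Look for the largest jump between consecutive ionization energies: IE2/IE1 ≈ 7.4, far larger than any earlier ratio.
That jump marks the point where a core electron is being removed. So the atom has 1 valence electron.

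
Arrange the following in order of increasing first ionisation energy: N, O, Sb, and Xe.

N is in period 2, group 15; O is in period 2, group 16; Sb is in period 5, group 15; Xe is in period 5, group 18.
Removing the outermost electron gets harder across a period and easier down a group.
These span different periods and groups, so the two trends combine.
Xe > Sb: both are in period 5; the period trend gives Xe the larger value.
O > Xe: the two effects oppose for this pair; the down-group effect wins (1314 vs 1170 kJ/mol).
N > O: this pair runs against the simple trend — see the exception note.
Note the exception: N has a higher first ionization energy than O, contrary to the simple trend — pairing an electron in O's 2p⁴ costs repulsion energy, so O ionizes more easily than half-filled N (2p³).
Tabulated first ionization energy (kJ/mol): N 1402, O 1314, Sb 831, Xe 1170.
So from lowest to highest: Sb < Xe < O < N.

Sb, Xe, O, N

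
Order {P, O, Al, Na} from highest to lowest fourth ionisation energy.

The fourth ionization energy removes an electron from the +3 ion. For each element: P³⁺ still has 2 valence electrons; O³⁺ still has 3 valence electrons; Al³⁺ is the bare [Ne] core; Na³⁺ is already 2 electrons into the core.
Core electrons are held far more tightly than valence electrons, so Na and Al top the IE_4 order.
Valence configurations: P³⁺ [Ne]3s², O³⁺ [He]2s²2p¹.
Tabulated IE_4 (kJ/mol): P 4964, O 7469, Al 11577, Na 9543.
Hence IE_4: P < O < Na < Al.

Al > Na > O > P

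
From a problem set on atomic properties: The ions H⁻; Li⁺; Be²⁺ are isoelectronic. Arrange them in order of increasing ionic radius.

Be²⁺ < Li⁺ < H⁻

All of these have 2 electrons, so size is governed by nuclear charge alone: the more protons, the stronger the pull on the same electron cloud, and the smaller the ion.
Nuclear charges: Be²⁺ (Z=4), Li⁺ (Z=3), H⁻ (Z=1).
Smallest to largest: Be²⁺ < Li⁺ < H⁻.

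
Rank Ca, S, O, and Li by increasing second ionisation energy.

Ca, S, O, Li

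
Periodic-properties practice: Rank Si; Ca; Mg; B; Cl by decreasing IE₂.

IE_2 is the cost of taking one more electron from the +1 cation: Si⁺ still has 3 valence electrons; Ca⁺ still has 1 valence electron; Mg⁺ still has 1 valence electron; B⁺ still has 2 valence electrons; Cl⁺ still has 6 valence electrons.
All are still removing valence electrons, so compare the +1 ions as you would atoms: IE_2 generally rises across a period (higher Z_eff) and falls down a group (larger shell), subject to the usual subshell exceptions.
Valence configurations: Si⁺ [Ne]3s²3p¹, Ca⁺ [Ar]4s¹, Mg⁺ [Ne]3s¹, B⁺ [He]2s², Cl⁺ [Ne]3s²3p⁴.
The numbers (kJ/mol): Si 1577, Ca 1145, Mg 1451, B 2427, Cl 2298.
So the second ionization energies run Ca < Mg < Si < Cl < B.

B > Cl > Si > Mg > Ca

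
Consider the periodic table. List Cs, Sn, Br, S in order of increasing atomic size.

S is in period 3, group 16; Br is in period 4, group 17; Sn is in period 5, group 14; Cs is in period 6, group 1.
Moving right in a period, electrons are added to the same shell under a stronger nuclear pull, so atoms get smaller; moving down, a new shell is opened and atoms get larger.
Neither a single period nor a single group — weigh both effects.
Br > S: period and group pull opposite ways; the down-group shift dominates (114 vs 103 pm).
Sn > Br: relative to Br, both the across-period and down-group shifts push Sn's atomic radius up.
Cs > Sn: relative to Sn, both the across-period and down-group shifts push Cs's atomic radius up.
Tabulated atomic radius (pm): S 103, Br 114, Sn 140, Cs 232.
So from smallest to largest: S < Br < Sn < Cs.

S, Br, Sn, Cs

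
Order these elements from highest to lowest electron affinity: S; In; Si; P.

Atoms with high Z_eff and room in the valence shell (especially the halogens) have the most exothermic electron affinities.
These span different periods and groups, so the two trends combine.
P > In: relative to In, both the across-period and down-group shifts push P's electron affinity up.
Si > P: this pair runs against the simple trend — see the exception note.
S > Si: S lies to the right of Si in period 3, so the across-period effect alone puts S higher.
Note the exception: Si has a higher electron affinity than P, contrary to the simple trend — adding an electron to P's half-filled 3p³ is unfavourable, so Si (3p²) has the more exothermic EA.
Approximate values (kJ/mol): Si 134, P 72, S 200, In 29.
So from highest to lowest: S > Si > P > In.

S > Si > P > In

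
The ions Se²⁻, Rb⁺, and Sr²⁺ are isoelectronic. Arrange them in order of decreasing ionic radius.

All of these have 36 electrons, so size is governed by nuclear charge alone: the more protons, the stronger the pull on the same electron cloud, and the smaller the ion.
Nuclear charges: Sr²⁺ (Z=38), Rb⁺ (Z=37), Se²⁻ (Z=34).
Largest to smallest: Se²⁻ > Rb⁺ > Sr²⁺.

Se²⁻, Rb⁺, Sr²⁺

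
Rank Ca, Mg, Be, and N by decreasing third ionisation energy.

After 2 electrons have been removed, what remains? Ca²⁺ is the bare [Ar] core; Mg²⁺ is the bare [Ne] core; Be²⁺ is the bare [He] core; N²⁺ still has 3 valence electrons.
Breaking into a closed-shell core is much more expensive than removing a leftover valence electron — Ca, Mg and Be have the largest IE_3 here.
The numbers (kJ/mol): Ca 4912, Mg 7733, Be 14849, N 4578.
Overall IE_3 order: N < Ca < Mg < Be.

Be > Mg > Ca > N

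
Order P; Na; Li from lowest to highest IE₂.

P < Na < Li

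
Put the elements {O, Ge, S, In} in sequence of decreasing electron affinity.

O is in period 2, group 16; S is in period 3, group 16; Ge is in period 4, group 14; In is in period 5, group 13.
Adding an electron releases more energy for atoms nearer the top right (short of the noble gases).
Neither a single period nor a single group — weigh both effects.
Ge > In: relative to In, both the across-period and down-group shifts push Ge's electron affinity up.
O > Ge: both effects reinforce here, so O is clearly the higher of the two.
S > O: this pair runs against the simple trend — see the exception note.
Note the exception: S has a higher electron affinity than O, contrary to the simple trend — the compact 2p subshell of O repels the added electron more than S's larger 3p does.
Approximate values (kJ/mol): O 141, S 200, Ge 119, In 29.
So from highest to lowest: S > O > Ge > In.

S > O > Ge > In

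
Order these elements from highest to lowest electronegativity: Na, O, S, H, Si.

O > S > H > Si > Na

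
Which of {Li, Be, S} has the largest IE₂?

Li

After 1 electron has been removed, what remains? Li⁺ is the bare [He] core; Be⁺ still has 1 valence electron; S⁺ still has 5 valence electrons.
Core electrons are held far more tightly than valence electrons, so Li tops the IE_2 order.
Valence configurations: Be⁺ [He]2s¹, S⁺ [Ne]3s²3p³.
Approximate IE_2 values (kJ/mol): Li 7298, Be 1757, S 2252.
So the second ionization energies run Be < S < Li.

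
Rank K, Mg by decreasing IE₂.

IE_2 is the cost of taking one more electron from the +1 cation: K⁺ is the bare [Ar] core; Mg⁺ still has 1 valence electron.
Core electrons are held far more tightly than valence electrons, so K tops the IE_2 order.
Tabulated IE_2 (kJ/mol): K 3052, Mg 1451.
Overall IE_2 order: Mg < K.

K > Mg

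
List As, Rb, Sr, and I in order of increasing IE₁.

Rb < Sr < As < I

As is in period 4, group 15; Rb is in period 5, group 1; Sr is in period 5, group 2; I is in period 5, group 17.
Across a period the outer electron is held more tightly (higher IE₁); down a group it sits in a higher shell, more shielded, and comes off more easily.
These span different periods and groups, so the two trends combine.
Sr > Rb: Sr lies to the right of Rb in period 5, so the across-period effect alone puts Sr higher.
As > Sr: both effects reinforce here, so As is clearly the higher of the two.
I > As: period and group pull opposite ways; the across-period shift dominates (1008 vs 947 kJ/mol).
For reference (kJ/mol): As 947, Rb 403, Sr 550, I 1008.
So from lowest to highest: Rb < Sr < As < I.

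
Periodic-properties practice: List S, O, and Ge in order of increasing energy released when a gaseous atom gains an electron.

Ge < O < S

O is in period 2, group 16; S is in period 3, group 16; Ge is in period 4, group 14.
Adding an electron releases more energy for atoms nearer the top right (short of the noble gases).
Neither a single period nor a single group — weigh both effects.
O > Ge: relative to Ge, both the across-period and down-group shifts push O's electron affinity up.
S > O: this pair runs against the simple trend — see the exception note.
Note the exception: S has a higher electron affinity than O, contrary to the simple trend — the compact 2p subshell of O repels the added electron more than S's larger 3p does.
Tabulated electron affinity (kJ/mol): O 141, S 200, Ge 119.
So from lowest to highest: Ge < O < S.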